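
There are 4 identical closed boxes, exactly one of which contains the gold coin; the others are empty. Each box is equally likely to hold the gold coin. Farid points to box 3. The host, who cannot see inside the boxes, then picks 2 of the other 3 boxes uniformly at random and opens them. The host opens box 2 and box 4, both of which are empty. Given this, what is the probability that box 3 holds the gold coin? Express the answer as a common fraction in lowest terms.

1/2

Apply Bayes' rule, conditioning on where the gold coin actually is.
If it is in either of boxes 1 and 3 (prior 1/4 each): the host picks exactly this set with probability 1/3 regardless, and none is the prize; weight (1/4)·(1/3) = 1/12 each.
If it is in either of boxes 2 and 4 (prior 1/4 each): that box was opened and seen not to hold the prize — ruled out; weight (1/4)·0 = 0 each.
The weights sum to 1/6.
So P(the gold coin in box 3 | the host opened box 2 and box 4) = (1/12) / (1/6) = 1/2.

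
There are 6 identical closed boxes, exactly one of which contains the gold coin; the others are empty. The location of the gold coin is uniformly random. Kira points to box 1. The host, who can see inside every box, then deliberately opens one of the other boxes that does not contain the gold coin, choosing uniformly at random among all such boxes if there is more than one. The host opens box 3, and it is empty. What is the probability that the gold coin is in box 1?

1/6

Apply Bayes' rule, conditioning on where the gold coin actually is.
If it is in box 1 (prior 1/6): the host has 5 equally likely choices, so probability 1/5; weight (1/6)·(1/5) = 1/30.
If it is in any of boxes 2, 4, 5, and 6 (prior 1/6 each): the host has 4 equally likely choices, so probability 1/4; weight (1/6)·(1/4) = 1/24 each.
If it is in box 3 (prior 1/6): the host opened box 3, so this case is ruled out; weight (1/6)·0 = 0.
The weights sum to 1/5.
So P(the gold coin in box 1 | the host opened box 3) = (1/30) / (1/5) = 1/6.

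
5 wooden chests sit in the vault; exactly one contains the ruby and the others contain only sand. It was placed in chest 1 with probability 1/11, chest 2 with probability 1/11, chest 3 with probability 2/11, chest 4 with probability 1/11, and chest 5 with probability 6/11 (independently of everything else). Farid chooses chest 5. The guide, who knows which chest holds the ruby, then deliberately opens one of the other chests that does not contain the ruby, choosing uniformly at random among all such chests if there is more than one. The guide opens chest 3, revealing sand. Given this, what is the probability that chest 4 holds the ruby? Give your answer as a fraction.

Condition on the true location of the ruby.
If it is in any of chests 1, 2, and 4 (prior 1/11 each): the guide has 3 equally likely choices, so probability 1/3; weight (1/11)·(1/3) = 1/33 each.
If it is in chest 3 (prior 2/11): the guide opened chest 3, so this case is ruled out; weight (2/11)·0 = 0.
If it is in chest 5 (prior 6/11): the guide has 4 equally likely choices, so probability 1/4; weight (6/11)·(1/4) = 3/22.
The weights sum to 5/22.
So P(the ruby in chest 4 | the guide opened chest 3) = (1/33) / (5/22) = 2/15.

2/15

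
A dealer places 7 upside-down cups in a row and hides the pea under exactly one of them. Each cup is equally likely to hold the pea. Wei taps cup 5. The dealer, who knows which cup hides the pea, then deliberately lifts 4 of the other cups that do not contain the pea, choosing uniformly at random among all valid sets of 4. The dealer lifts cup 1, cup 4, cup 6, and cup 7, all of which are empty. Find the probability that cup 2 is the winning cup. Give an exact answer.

Consider each possible location of the pea in turn.
If it is under any of cups 1, 4, 6, and 7 (prior 1/7 each): that cup was opened and seen not to hold the prize — ruled out; weight (1/7)·0 = 0 each.
If it is under either of cups 2 and 3 (prior 1/7 each): the dealer has 5 equally likely choices, so probability 1/5; weight (1/7)·(1/5) = 1/35 each.
If it is under cup 5 (prior 1/7): the dealer has 15 equally likely choices, so probability 1/15; weight (1/7)·(1/15) = 1/105.
The weights sum to 1/15.
So P(the pea under cup 2 | the dealer opened cup 1, cup 4, cup 6, and cup 7) = (1/35) / (1/15) = 3/7.

3/7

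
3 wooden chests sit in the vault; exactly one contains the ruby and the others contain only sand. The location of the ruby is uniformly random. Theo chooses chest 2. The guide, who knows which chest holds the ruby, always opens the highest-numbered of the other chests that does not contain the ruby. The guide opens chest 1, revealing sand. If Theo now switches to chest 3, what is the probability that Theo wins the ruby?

1

Condition on the true location of the ruby.
If it is in chest 1 (prior 1/3): the guide opened chest 1, so this case is ruled out; weight (1/3)·0 = 0.
If it is in chest 2 (prior 1/3): the guide would have opened chest 3 instead, probability 0; weight (1/3)·0 = 0.
If it is in chest 3 (prior 1/3): chest 1 is the highest-numbered option available, probability 1; weight (1/3)·1 = 1/3.
The weights sum to 1/3.
So P(the ruby in chest 3 | the guide opened chest 1) = (1/3) / (1/3) = 1.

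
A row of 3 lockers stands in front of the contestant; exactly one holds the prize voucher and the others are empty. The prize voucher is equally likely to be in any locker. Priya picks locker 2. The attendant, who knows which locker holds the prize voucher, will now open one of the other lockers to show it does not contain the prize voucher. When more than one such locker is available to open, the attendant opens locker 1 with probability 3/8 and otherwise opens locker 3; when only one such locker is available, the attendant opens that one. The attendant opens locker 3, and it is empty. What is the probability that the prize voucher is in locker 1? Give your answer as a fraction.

8/13

Consider each possible location of the prize voucher in turn.
If it is in locker 1 (prior 1/3): only locker 3 is available, probability 1; weight (1/3)·1 = 1/3.
If it is in locker 2 (prior 1/3): locker 1 is available but not opened, probability 5/8; weight (1/3)·(5/8) = 5/24.
If it is in locker 3 (prior 1/3): the attendant opened locker 3, so this case is ruled out; weight (1/3)·0 = 0.
The weights sum to 13/24.
So P(the prize voucher in locker 1 | the attendant opened locker 3) = (1/3) / (13/24) = 8/13.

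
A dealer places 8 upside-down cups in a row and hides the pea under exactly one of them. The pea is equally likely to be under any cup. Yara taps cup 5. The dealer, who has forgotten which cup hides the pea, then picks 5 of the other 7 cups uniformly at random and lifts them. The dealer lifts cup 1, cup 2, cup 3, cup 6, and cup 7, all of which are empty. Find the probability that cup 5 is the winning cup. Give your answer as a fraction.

1/3

Because the dealer chose which cups to lift without knowing where the pea is, the choice is independent of the prize location. Learning that none of the 5 opened cups holds the pea simply rules out those 5 locations and leaves the remaining 3 cups still equally likely by symmetry.
So P(the pea under cup 5) = 1/3.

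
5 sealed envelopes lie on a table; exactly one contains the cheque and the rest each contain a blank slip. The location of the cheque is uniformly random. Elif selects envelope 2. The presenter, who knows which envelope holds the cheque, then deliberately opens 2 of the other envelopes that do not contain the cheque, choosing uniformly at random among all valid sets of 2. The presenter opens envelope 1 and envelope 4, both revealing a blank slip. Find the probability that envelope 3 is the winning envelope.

Condition on the true location of the cheque.
If it is in either of envelopes 1 and 4 (prior 1/5 each): that envelope was opened and seen not to hold the prize — ruled out; weight (1/5)·0 = 0 each.
If it is in envelope 2 (prior 1/5): the presenter has 6 equally likely choices, so probability 1/6; weight (1/5)·(1/6) = 1/30.
If it is in either of envelopes 3 and 5 (prior 1/5 each): the presenter has 3 equally likely choices, so probability 1/3; weight (1/5)·(1/3) = 1/15 each.
The weights sum to 1/6.
So P(the cheque in envelope 3 | the presenter opened envelope 1 and envelope 4) = (1/15) / (1/6) = 2/5.

2/5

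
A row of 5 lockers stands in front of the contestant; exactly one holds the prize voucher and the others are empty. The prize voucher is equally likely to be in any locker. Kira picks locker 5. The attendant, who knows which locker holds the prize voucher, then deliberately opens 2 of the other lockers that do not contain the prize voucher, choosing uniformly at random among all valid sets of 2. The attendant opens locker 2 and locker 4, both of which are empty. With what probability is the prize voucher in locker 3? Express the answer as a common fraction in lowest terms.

2/5

Consider each possible location of the prize voucher in turn.
If it is in either of lockers 1 and 3 (prior 1/5 each): the attendant has 3 equally likely choices, so probability 1/3; weight (1/5)·(1/3) = 1/15 each.
If it is in either of lockers 2 and 4 (prior 1/5 each): that locker was opened and seen not to hold the prize — ruled out; weight (1/5)·0 = 0 each.
If it is in locker 5 (prior 1/5): the attendant has 6 equally likely choices, so probability 1/6; weight (1/5)·(1/6) = 1/30.
The weights sum to 1/6.
So P(the prize voucher in locker 3 | the attendant opened locker 2 and locker 4) = (1/15) / (1/6) = 2/5.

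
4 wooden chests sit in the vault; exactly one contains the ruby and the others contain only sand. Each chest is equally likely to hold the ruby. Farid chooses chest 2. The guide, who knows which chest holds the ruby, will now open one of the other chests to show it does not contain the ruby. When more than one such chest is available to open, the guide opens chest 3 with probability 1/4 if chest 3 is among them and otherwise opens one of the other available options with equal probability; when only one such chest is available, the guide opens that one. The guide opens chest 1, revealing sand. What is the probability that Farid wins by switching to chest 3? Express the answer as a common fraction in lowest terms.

Condition on the true location of the ruby.
If it is in chest 1 (prior 1/4): the guide opened chest 1, so this case is ruled out; weight (1/4)·0 = 0.
If it is in chest 2 (prior 1/4): chest 3 is available but not opened; chest 1 gets probability (1 − 1/4)/2 = 3/8; weight (1/4)·(3/8) = 3/32.
If it is in chest 3 (prior 1/4): chest 3 holds the prize so is unavailable; the guide chooses uniformly among the 2 others, probability 1/2; weight (1/4)·(1/2) = 1/8.
If it is in chest 4 (prior 1/4): chest 3 is available but not opened, probability 3/4; weight (1/4)·(3/4) = 3/16.
The weights sum to 13/32.
So P(the ruby in chest 3 | the guide opened chest 1) = (1/8) / (13/32) = 4/13.

4/13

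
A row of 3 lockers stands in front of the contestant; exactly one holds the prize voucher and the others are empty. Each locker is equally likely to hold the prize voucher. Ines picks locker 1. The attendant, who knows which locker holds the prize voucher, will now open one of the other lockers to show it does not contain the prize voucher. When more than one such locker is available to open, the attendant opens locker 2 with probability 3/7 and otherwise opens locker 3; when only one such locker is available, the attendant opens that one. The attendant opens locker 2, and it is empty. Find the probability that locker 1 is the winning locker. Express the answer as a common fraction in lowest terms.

Condition on the true location of the prize voucher.
If it is in locker 1 (prior 1/3): locker 2 is available, opened with probability 3/7; weight (1/3)·(3/7) = 1/7.
If it is in locker 2 (prior 1/3): the attendant opened locker 2, so this case is ruled out; weight (1/3)·0 = 0.
If it is in locker 3 (prior 1/3): only locker 2 is available, probability 1; weight (1/3)·1 = 1/3.
The weights sum to 10/21.
So P(the prize voucher in locker 1 | the attendant opened locker 2) = (1/7) / (10/21) = 3/10.

3/10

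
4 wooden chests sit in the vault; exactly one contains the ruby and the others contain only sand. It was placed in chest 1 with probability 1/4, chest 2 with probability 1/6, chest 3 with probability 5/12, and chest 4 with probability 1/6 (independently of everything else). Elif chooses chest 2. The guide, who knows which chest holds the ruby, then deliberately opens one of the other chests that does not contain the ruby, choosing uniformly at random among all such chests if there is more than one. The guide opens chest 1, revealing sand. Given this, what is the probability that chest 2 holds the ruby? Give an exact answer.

Condition on the true location of the ruby.
If it is in chest 1 (prior 1/4): the guide opened chest 1, so this case is ruled out; weight (1/4)·0 = 0.
If it is in chest 2 (prior 1/6): the guide has 3 equally likely choices, so probability 1/3; weight (1/6)·(1/3) = 1/18.
If it is in chest 3 (prior 5/12): the guide has 2 equally likely choices, so probability 1/2; weight (5/12)·(1/2) = 5/24.
If it is in chest 4 (prior 1/6): the guide has 2 equally likely choices, so probability 1/2; weight (1/6)·(1/2) = 1/12.
The weights sum to 25/72.
So P(the ruby in chest 2 | the guide opened chest 1) = (1/18) / (25/72) = 4/25.

4/25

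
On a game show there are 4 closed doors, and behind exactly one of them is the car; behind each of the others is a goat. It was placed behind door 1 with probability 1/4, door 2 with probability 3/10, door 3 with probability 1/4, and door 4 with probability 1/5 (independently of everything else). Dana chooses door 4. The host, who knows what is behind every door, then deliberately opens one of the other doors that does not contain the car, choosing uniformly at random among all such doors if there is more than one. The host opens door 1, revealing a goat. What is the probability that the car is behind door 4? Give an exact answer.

8/41

Condition on the true location of the car.
If it is behind door 1 (prior 1/4): the host opened door 1, so this case is ruled out; weight (1/4)·0 = 0.
If it is behind door 2 (prior 3/10): the host has 2 equally likely choices, so probability 1/2; weight (3/10)·(1/2) = 3/20.
If it is behind door 3 (prior 1/4): the host has 2 equally likely choices, so probability 1/2; weight (1/4)·(1/2) = 1/8.
If it is behind door 4 (prior 1/5): the host has 3 equally likely choices, so probability 1/3; weight (1/5)·(1/3) = 1/15.
The weights sum to 41/120.
So P(the car behind door 4 | the host opened door 1) = (1/15) / (41/120) = 8/41.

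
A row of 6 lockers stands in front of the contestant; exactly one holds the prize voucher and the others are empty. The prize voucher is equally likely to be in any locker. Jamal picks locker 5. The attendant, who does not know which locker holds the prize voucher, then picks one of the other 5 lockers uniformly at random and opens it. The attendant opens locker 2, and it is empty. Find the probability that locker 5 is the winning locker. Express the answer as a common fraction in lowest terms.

1/5

Apply Bayes' rule, conditioning on where the prize voucher actually is.
If it is in any of lockers 1, 3, 4, 5, and 6 (prior 1/6 each): the attendant picks locker 2 with probability 1/5 regardless, and it is not the prize; weight (1/6)·(1/5) = 1/30 each.
If it is in locker 2 (prior 1/6): the attendant opened locker 2, so this case is ruled out; weight (1/6)·0 = 0.
The weights sum to 1/6.
So P(the prize voucher in locker 5 | the attendant opened locker 2) = (1/30) / (1/6) = 1/5.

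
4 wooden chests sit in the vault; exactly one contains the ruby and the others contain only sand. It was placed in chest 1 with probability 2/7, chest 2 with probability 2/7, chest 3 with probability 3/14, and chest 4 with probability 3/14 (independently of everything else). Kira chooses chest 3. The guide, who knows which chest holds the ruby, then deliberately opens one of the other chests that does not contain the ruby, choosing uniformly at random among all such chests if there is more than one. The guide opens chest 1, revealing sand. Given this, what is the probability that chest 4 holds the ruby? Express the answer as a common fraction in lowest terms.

1/3

Consider each possible location of the ruby in turn.
If it is in chest 1 (prior 2/7): the guide opened chest 1, so this case is ruled out; weight (2/7)·0 = 0.
If it is in chest 2 (prior 2/7): the guide has 2 equally likely choices, so probability 1/2; weight (2/7)·(1/2) = 1/7.
If it is in chest 3 (prior 3/14): the guide has 3 equally likely choices, so probability 1/3; weight (3/14)·(1/3) = 1/14.
If it is in chest 4 (prior 3/14): the guide has 2 equally likely choices, so probability 1/2; weight (3/14)·(1/2) = 3/28.
The weights sum to 9/28.
So P(the ruby in chest 4 | the guide opened chest 1) = (3/28) / (9/28) = 1/3.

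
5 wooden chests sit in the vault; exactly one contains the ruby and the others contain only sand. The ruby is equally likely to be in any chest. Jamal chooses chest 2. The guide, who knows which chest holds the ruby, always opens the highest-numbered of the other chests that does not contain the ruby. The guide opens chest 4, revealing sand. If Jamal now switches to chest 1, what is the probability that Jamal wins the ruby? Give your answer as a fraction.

0

Apply Bayes' rule, conditioning on where the ruby actually is.
If it is in any of chests 1, 2, and 3 (prior 1/5 each): the guide would have opened chest 5 instead, probability 0; weight (1/5)·0 = 0 each.
If it is in chest 4 (prior 1/5): the guide opened chest 4, so this case is ruled out; weight (1/5)·0 = 0.
If it is in chest 5 (prior 1/5): chest 4 is the highest-numbered option available, probability 1; weight (1/5)·1 = 1/5.
The weights sum to 1/5.
So P(the ruby in chest 1 | the guide opened chest 4) = 0 / (1/5) = 0.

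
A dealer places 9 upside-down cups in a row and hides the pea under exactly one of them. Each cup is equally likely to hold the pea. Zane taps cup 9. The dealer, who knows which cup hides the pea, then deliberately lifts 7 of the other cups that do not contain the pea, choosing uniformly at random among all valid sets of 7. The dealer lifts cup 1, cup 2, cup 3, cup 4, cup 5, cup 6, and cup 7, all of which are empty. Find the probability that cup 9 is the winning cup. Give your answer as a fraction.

1/9

Condition on the true location of the pea.
If it is under any of cups 1, 2, 3, 4, 5, 6, and 7 (prior 1/9 each): that cup was opened and seen not to hold the prize — ruled out; weight (1/9)·0 = 0 each.
If it is under cup 8 (prior 1/9): the dealer has no choice, probability 1; weight (1/9)·1 = 1/9.
If it is under cup 9 (prior 1/9): the dealer has 8 equally likely choices, so probability 1/8; weight (1/9)·(1/8) = 1/72.
The weights sum to 1/8.
So P(the pea under cup 9 | the dealer opened cup 1, cup 2, cup 3, cup 4, cup 5, cup 6, and cup 7) = (1/72) / (1/8) = 1/9.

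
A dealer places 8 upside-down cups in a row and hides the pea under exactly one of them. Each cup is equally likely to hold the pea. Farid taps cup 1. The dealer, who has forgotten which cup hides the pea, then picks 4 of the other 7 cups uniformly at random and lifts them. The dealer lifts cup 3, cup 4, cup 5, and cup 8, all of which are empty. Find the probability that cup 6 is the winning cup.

Because the dealer chose which cups to lift without knowing where the pea is, the choice is independent of the prize location. Learning that none of the 4 opened cups holds the pea simply rules out those 4 locations and leaves the remaining 4 cups still equally likely by symmetry.
So P(the pea under cup 6) = 1/4.

1/4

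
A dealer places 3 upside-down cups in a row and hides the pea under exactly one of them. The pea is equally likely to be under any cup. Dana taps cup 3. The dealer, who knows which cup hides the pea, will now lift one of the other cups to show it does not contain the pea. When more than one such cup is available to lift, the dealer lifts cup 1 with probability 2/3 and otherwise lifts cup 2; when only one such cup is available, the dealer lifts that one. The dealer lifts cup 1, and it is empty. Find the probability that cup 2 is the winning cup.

Apply Bayes' rule, conditioning on where the pea actually is.
If it is under cup 1 (prior 1/3): the dealer opened cup 1, so this case is ruled out; weight (1/3)·0 = 0.
If it is under cup 2 (prior 1/3): only cup 1 is available, probability 1; weight (1/3)·1 = 1/3.
If it is under cup 3 (prior 1/3): cup 1 is available, opened with probability 2/3; weight (1/3)·(2/3) = 2/9.
The weights sum to 5/9.
So P(the pea under cup 2 | the dealer opened cup 1) = (1/3) / (5/9) = 3/5.

3/5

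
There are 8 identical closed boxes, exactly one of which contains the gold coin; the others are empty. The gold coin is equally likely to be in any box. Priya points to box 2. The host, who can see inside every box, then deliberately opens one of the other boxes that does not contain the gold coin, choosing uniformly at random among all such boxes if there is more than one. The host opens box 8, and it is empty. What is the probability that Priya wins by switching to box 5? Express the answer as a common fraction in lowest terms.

7/48

Condition on the true location of the gold coin.
If it is in any of boxes 1, 3, 4, 5, 6, and 7 (prior 1/8 each): the host has 6 equally likely choices, so probability 1/6; weight (1/8)·(1/6) = 1/48 each.
If it is in box 2 (prior 1/8): the host has 7 equally likely choices, so probability 1/7; weight (1/8)·(1/7) = 1/56.
If it is in box 8 (prior 1/8): the host opened box 8, so this case is ruled out; weight (1/8)·0 = 0.
The weights sum to 1/7.
So P(the gold coin in box 5 | the host opened box 8) = (1/48) / (1/7) = 7/48.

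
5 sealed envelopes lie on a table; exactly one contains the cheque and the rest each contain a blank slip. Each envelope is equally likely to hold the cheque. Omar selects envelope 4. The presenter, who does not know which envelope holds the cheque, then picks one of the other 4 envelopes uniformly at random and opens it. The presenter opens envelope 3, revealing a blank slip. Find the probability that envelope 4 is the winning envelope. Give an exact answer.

1/4

Apply Bayes' rule, conditioning on where the cheque actually is.
If it is in any of envelopes 1, 2, 4, and 5 (prior 1/5 each): the presenter picks envelope 3 with probability 1/4 regardless, and it is not the prize; weight (1/5)·(1/4) = 1/20 each.
If it is in envelope 3 (prior 1/5): the presenter opened envelope 3, so this case is ruled out; weight (1/5)·0 = 0.
The weights sum to 1/5.
So P(the cheque in envelope 4 | the presenter opened envelope 3) = (1/20) / (1/5) = 1/4.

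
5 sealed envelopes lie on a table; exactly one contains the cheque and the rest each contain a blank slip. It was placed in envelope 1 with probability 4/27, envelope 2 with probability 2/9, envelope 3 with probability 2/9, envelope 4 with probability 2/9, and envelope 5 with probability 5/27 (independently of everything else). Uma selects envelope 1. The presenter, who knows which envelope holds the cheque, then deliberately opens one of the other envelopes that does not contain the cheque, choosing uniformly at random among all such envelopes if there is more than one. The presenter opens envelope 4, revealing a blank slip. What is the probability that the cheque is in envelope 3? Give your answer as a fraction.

Consider each possible location of the cheque in turn.
If it is in envelope 1 (prior 4/27): the presenter has 4 equally likely choices, so probability 1/4; weight (4/27)·(1/4) = 1/27.
If it is in either of envelopes 2 and 3 (prior 2/9 each): the presenter has 3 equally likely choices, so probability 1/3; weight (2/9)·(1/3) = 2/27 each.
If it is in envelope 4 (prior 2/9): the presenter opened envelope 4, so this case is ruled out; weight (2/9)·0 = 0.
If it is in envelope 5 (prior 5/27): the presenter has 3 equally likely choices, so probability 1/3; weight (5/27)·(1/3) = 5/81.
The weights sum to 20/81.
So P(the cheque in envelope 3 | the presenter opened envelope 4) = (2/27) / (20/81) = 3/10.

3/10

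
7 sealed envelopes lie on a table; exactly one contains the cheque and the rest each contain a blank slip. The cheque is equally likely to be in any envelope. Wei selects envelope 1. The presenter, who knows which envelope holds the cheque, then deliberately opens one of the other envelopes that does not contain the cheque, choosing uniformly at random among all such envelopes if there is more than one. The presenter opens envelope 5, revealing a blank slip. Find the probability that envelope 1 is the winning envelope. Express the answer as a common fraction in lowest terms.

1/7

Apply Bayes' rule, conditioning on where the cheque actually is.
If it is in envelope 1 (prior 1/7): the presenter has 6 equally likely choices, so probability 1/6; weight (1/7)·(1/6) = 1/42.
If it is in any of envelopes 2, 3, 4, 6, and 7 (prior 1/7 each): the presenter has 5 equally likely choices, so probability 1/5; weight (1/7)·(1/5) = 1/35 each.
If it is in envelope 5 (prior 1/7): the presenter opened envelope 5, so this case is ruled out; weight (1/7)·0 = 0.
The weights sum to 1/6.
So P(the cheque in envelope 1 | the presenter opened envelope 5) = (1/42) / (1/6) = 1/7.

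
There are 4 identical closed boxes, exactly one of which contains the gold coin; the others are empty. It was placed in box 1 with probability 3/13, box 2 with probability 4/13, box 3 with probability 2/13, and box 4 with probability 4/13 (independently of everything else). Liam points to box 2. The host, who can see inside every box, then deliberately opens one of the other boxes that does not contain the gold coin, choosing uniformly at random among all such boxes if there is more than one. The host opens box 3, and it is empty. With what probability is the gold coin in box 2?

Apply Bayes' rule, conditioning on where the gold coin actually is.
If it is in box 1 (prior 3/13): the host has 2 equally likely choices, so probability 1/2; weight (3/13)·(1/2) = 3/26.
If it is in box 2 (prior 4/13): the host has 3 equally likely choices, so probability 1/3; weight (4/13)·(1/3) = 4/39.
If it is in box 3 (prior 2/13): the host opened box 3, so this case is ruled out; weight (2/13)·0 = 0.
If it is in box 4 (prior 4/13): the host has 2 equally likely choices, so probability 1/2; weight (4/13)·(1/2) = 2/13.
The weights sum to 29/78.
So P(the gold coin in box 2 | the host opened box 3) = (4/39) / (29/78) = 8/29.

8/29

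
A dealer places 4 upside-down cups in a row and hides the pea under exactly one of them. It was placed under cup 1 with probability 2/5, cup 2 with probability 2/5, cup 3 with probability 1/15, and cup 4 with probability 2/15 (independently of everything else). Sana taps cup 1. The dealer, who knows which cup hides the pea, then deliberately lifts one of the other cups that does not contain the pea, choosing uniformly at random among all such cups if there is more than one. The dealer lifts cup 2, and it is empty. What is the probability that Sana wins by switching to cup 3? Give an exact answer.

1/7

Consider each possible location of the pea in turn.
If it is under cup 1 (prior 2/5): the dealer has 3 equally likely choices, so probability 1/3; weight (2/5)·(1/3) = 2/15.
If it is under cup 2 (prior 2/5): the dealer opened cup 2, so this case is ruled out; weight (2/5)·0 = 0.
If it is under cup 3 (prior 1/15): the dealer has 2 equally likely choices, so probability 1/2; weight (1/15)·(1/2) = 1/30.
If it is under cup 4 (prior 2/15): the dealer has 2 equally likely choices, so probability 1/2; weight (2/15)·(1/2) = 1/15.
The weights sum to 7/30.
So P(the pea under cup 3 | the dealer opened cup 2) = (1/30) / (7/30) = 1/7.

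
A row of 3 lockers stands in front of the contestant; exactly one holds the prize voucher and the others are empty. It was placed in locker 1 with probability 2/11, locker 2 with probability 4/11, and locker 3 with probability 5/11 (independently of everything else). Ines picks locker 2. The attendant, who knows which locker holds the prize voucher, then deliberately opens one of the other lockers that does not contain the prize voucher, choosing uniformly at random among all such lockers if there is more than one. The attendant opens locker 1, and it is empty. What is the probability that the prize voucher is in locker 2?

Consider each possible location of the prize voucher in turn.
If it is in locker 1 (prior 2/11): the attendant opened locker 1, so this case is ruled out; weight (2/11)·0 = 0.
If it is in locker 2 (prior 4/11): the attendant has 2 equally likely choices, so probability 1/2; weight (4/11)·(1/2) = 2/11.
If it is in locker 3 (prior 5/11): the attendant has no choice, probability 1; weight (5/11)·1 = 5/11.
The weights sum to 7/11.
So P(the prize voucher in locker 2 | the attendant opened locker 1) = (2/11) / (7/11) = 2/7.

2/7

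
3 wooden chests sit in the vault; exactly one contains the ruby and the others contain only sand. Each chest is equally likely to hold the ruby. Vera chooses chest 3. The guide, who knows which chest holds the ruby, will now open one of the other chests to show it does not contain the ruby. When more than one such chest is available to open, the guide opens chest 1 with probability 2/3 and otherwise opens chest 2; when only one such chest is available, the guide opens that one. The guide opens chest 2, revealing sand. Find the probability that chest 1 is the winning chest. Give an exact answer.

Apply Bayes' rule, conditioning on where the ruby actually is.
If it is in chest 1 (prior 1/3): only chest 2 is available, probability 1; weight (1/3)·1 = 1/3.
If it is in chest 2 (prior 1/3): the guide opened chest 2, so this case is ruled out; weight (1/3)·0 = 0.
If it is in chest 3 (prior 1/3): chest 1 is available but not opened, probability 1/3; weight (1/3)·(1/3) = 1/9.
The weights sum to 4/9.
So P(the ruby in chest 1 | the guide opened chest 2) = (1/3) / (4/9) = 3/4.

3/4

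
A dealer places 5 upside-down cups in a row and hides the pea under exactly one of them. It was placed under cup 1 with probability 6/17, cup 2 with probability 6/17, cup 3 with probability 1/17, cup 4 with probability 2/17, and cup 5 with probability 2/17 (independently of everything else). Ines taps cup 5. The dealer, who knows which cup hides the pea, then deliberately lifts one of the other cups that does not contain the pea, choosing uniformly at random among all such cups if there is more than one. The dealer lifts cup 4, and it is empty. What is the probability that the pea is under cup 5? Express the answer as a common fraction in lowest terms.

3/29

Apply Bayes' rule, conditioning on where the pea actually is.
If it is under either of cups 1 and 2 (prior 6/17 each): the dealer has 3 equally likely choices, so probability 1/3; weight (6/17)·(1/3) = 2/17 each.
If it is under cup 3 (prior 1/17): the dealer has 3 equally likely choices, so probability 1/3; weight (1/17)·(1/3) = 1/51.
If it is under cup 4 (prior 2/17): the dealer opened cup 4, so this case is ruled out; weight (2/17)·0 = 0.
If it is under cup 5 (prior 2/17): the dealer has 4 equally likely choices, so probability 1/4; weight (2/17)·(1/4) = 1/34.
The weights sum to 29/102.
So P(the pea under cup 5 | the dealer opened cup 4) = (1/34) / (29/102) = 3/29.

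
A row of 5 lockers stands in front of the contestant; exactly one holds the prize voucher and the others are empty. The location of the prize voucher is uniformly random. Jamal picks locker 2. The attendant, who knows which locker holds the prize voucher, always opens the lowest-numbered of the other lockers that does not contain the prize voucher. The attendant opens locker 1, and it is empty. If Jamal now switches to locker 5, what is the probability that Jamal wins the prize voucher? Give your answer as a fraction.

1/4

Consider each possible location of the prize voucher in turn.
If it is in locker 1 (prior 1/5): the attendant opened locker 1, so this case is ruled out; weight (1/5)·0 = 0.
If it is in any of lockers 2, 3, 4, and 5 (prior 1/5 each): locker 1 is the lowest-numbered option available, probability 1; weight (1/5)·1 = 1/5 each.
The weights sum to 4/5.
So P(the prize voucher in locker 5 | the attendant opened locker 1) = (1/5) / (4/5) = 1/4.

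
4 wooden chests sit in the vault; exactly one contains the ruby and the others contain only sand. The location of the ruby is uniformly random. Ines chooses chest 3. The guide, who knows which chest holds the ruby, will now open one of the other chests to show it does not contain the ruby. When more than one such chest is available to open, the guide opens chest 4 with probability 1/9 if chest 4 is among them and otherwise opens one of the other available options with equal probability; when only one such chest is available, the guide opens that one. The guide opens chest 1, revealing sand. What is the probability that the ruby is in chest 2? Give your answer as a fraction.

Condition on the true location of the ruby.
If it is in chest 1 (prior 1/4): the guide opened chest 1, so this case is ruled out; weight (1/4)·0 = 0.
If it is in chest 2 (prior 1/4): chest 4 is available but not opened, probability 8/9; weight (1/4)·(8/9) = 2/9.
If it is in chest 3 (prior 1/4): chest 4 is available but not opened; chest 1 gets probability (1 − 1/9)/2 = 4/9; weight (1/4)·(4/9) = 1/9.
If it is in chest 4 (prior 1/4): chest 4 holds the prize so is unavailable; the guide chooses uniformly among the 2 others, probability 1/2; weight (1/4)·(1/2) = 1/8.
The weights sum to 11/24.
So P(the ruby in chest 2 | the guide opened chest 1) = (2/9) / (11/24) = 16/33.

16/33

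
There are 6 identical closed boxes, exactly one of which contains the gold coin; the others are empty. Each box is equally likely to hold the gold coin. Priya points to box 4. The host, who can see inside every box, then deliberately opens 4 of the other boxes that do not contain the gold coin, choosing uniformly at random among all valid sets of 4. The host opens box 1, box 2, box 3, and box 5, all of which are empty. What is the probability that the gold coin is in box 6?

5/6

Condition on the true location of the gold coin.
If it is in any of boxes 1, 2, 3, and 5 (prior 1/6 each): that box was opened and seen not to hold the prize — ruled out; weight (1/6)·0 = 0 each.
If it is in box 4 (prior 1/6): the host has 5 equally likely choices, so probability 1/5; weight (1/6)·(1/5) = 1/30.
If it is in box 6 (prior 1/6): the host has no choice, probability 1; weight (1/6)·1 = 1/6.
The weights sum to 1/5.
So P(the gold coin in box 6 | the host opened box 1, box 2, box 3, and box 5) = (1/6) / (1/5) = 5/6.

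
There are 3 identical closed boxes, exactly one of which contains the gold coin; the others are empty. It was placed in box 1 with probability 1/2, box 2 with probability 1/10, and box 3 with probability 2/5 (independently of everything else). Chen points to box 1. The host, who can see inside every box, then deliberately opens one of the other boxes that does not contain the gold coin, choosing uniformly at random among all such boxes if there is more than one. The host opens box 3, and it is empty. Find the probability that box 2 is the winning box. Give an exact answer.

2/7

Condition on the true location of the gold coin.
If it is in box 1 (prior 1/2): the host has 2 equally likely choices, so probability 1/2; weight (1/2)·(1/2) = 1/4.
If it is in box 2 (prior 1/10): the host has no choice, probability 1; weight (1/10)·1 = 1/10.
If it is in box 3 (prior 2/5): the host opened box 3, so this case is ruled out; weight (2/5)·0 = 0.
The weights sum to 7/20.
So P(the gold coin in box 2 | the host opened box 3) = (1/10) / (7/20) = 2/7.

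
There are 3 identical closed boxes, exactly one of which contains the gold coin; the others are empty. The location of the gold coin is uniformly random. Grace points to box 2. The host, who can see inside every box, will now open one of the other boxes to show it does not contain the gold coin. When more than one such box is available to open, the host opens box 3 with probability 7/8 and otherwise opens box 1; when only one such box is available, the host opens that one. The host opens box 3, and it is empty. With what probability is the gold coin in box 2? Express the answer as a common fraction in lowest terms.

7/15

Consider each possible location of the gold coin in turn.
If it is in box 1 (prior 1/3): only box 3 is available, probability 1; weight (1/3)·1 = 1/3.
If it is in box 2 (prior 1/3): box 3 is available, opened with probability 7/8; weight (1/3)·(7/8) = 7/24.
If it is in box 3 (prior 1/3): the host opened box 3, so this case is ruled out; weight (1/3)·0 = 0.
The weights sum to 5/8.
So P(the gold coin in box 2 | the host opened box 3) = (7/24) / (5/8) = 7/15.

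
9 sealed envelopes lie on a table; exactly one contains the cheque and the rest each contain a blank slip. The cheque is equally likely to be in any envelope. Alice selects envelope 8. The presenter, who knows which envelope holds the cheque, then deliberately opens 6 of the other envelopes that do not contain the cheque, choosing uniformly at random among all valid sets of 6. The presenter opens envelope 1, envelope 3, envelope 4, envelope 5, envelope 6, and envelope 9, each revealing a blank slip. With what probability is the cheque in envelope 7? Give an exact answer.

Apply Bayes' rule, conditioning on where the cheque actually is.
If it is in any of envelopes 1, 3, 4, 5, 6, and 9 (prior 1/9 each): that envelope was opened and seen not to hold the prize — ruled out; weight (1/9)·0 = 0 each.
If it is in either of envelopes 2 and 7 (prior 1/9 each): the presenter has 7 equally likely choices, so probability 1/7; weight (1/9)·(1/7) = 1/63 each.
If it is in envelope 8 (prior 1/9): the presenter has 28 equally likely choices, so probability 1/28; weight (1/9)·(1/28) = 1/252.
The weights sum to 1/28.
So P(the cheque in envelope 7 | the presenter opened envelope 1, envelope 3, envelope 4, envelope 5, envelope 6, and envelope 9) = (1/63) / (1/28) = 4/9.

4/9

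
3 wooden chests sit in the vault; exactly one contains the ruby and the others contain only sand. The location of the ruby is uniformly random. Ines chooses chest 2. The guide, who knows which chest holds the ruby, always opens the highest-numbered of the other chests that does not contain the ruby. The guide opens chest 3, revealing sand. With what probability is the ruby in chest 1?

Apply Bayes' rule, conditioning on where the ruby actually is.
If it is in either of chests 1 and 2 (prior 1/3 each): chest 3 is the highest-numbered option available, probability 1; weight (1/3)·1 = 1/3 each.
If it is in chest 3 (prior 1/3): the guide opened chest 3, so this case is ruled out; weight (1/3)·0 = 0.
The weights sum to 2/3.
So P(the ruby in chest 1 | the guide opened chest 3) = (1/3) / (2/3) = 1/2.

1/2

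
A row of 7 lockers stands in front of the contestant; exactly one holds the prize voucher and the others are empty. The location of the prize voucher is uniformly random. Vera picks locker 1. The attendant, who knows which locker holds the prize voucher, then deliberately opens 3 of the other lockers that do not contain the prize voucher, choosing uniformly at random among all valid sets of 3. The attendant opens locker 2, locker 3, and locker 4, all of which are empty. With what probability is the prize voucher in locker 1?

Apply Bayes' rule, conditioning on where the prize voucher actually is.
If it is in locker 1 (prior 1/7): the attendant has 20 equally likely choices, so probability 1/20; weight (1/7)·(1/20) = 1/140.
If it is in any of lockers 2, 3, and 4 (prior 1/7 each): that locker was opened and seen not to hold the prize — ruled out; weight (1/7)·0 = 0 each.
If it is in any of lockers 5, 6, and 7 (prior 1/7 each): the attendant has 10 equally likely choices, so probability 1/10; weight (1/7)·(1/10) = 1/70 each.
The weights sum to 1/20.
So P(the prize voucher in locker 1 | the attendant opened locker 2, locker 3, and locker 4) = (1/140) / (1/20) = 1/7.

1/7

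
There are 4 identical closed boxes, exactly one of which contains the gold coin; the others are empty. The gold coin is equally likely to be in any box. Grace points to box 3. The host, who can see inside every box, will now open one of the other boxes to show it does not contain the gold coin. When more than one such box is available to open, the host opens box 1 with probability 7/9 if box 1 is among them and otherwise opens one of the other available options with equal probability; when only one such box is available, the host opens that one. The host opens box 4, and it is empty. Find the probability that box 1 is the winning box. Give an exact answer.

Condition on the true location of the gold coin.
If it is in box 1 (prior 1/4): box 1 holds the prize so is unavailable; the host chooses uniformly among the 2 others, probability 1/2; weight (1/4)·(1/2) = 1/8.
If it is in box 2 (prior 1/4): box 1 is available but not opened, probability 2/9; weight (1/4)·(2/9) = 1/18.
If it is in box 3 (prior 1/4): box 1 is available but not opened; box 4 gets probability (1 − 7/9)/2 = 1/9; weight (1/4)·(1/9) = 1/36.
If it is in box 4 (prior 1/4): the host opened box 4, so this case is ruled out; weight (1/4)·0 = 0.
The weights sum to 5/24.
So P(the gold coin in box 1 | the host opened box 4) = (1/8) / (5/24) = 3/5.

3/5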